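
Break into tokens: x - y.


Scan left to right, longest-match per lexeme
Tokens: ID(x), OP(-), ID(y)


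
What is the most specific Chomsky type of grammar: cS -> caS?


LHS has context (more than one symbol) and |LHS| ≤ |RHS|
Classification: Type 1 (Context-Sensitive)


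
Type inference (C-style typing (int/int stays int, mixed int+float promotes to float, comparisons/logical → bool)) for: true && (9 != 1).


Operand types: bool && bool
Rule: logical operators take bool operands and yield bool
Result type: bool


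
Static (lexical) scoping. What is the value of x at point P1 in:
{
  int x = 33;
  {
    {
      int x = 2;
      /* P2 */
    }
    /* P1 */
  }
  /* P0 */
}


P1's block does not declare x; resolves to the enclosing declaration at depth 0
x = 33


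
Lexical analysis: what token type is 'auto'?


Pattern: reserved word
Type: KEYWORD


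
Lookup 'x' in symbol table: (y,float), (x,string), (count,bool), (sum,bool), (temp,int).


Lookup 'x' → type string


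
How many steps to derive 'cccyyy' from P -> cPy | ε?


Derivation: P => cPy => ccPyy => cccPyyy => cccyyy
Steps: 4


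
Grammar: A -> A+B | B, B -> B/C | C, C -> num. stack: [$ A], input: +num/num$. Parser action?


shift '+' to continue A -> A+B
Action: shift


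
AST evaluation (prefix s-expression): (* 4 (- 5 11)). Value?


Evaluate inner: (- 5 11) = -6
Evaluate root: (* 4 -6) = -24
Result: -24


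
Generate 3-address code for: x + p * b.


Break into single-operator statements:
t1 = p * b
t2 = x + t1


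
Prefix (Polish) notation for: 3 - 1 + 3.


left-to-right (same/higher precedence on left): tree is (+ (- 3 1) 3)
Prefix: + - 3 1 3


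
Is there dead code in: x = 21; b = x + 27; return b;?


x is read by b's definition; b is returned
No dead code


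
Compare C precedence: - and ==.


'-' is additive (level 9); '==' is equality (level 6)
Higher level binds tighter
'-' has higher precedence than '=='


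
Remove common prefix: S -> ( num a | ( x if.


Common prefix: '('
Factored: S -> ( S', S' -> num a | x if


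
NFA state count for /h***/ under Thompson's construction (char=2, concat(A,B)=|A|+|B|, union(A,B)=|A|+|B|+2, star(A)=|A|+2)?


Syntax tree has 1 char leaf(s), 0 union(s), 3 star(s)
chars contribute 1×2 = 2; each union adds +2; each star adds +2
Total: 2 + 0 + 6 = 8 states


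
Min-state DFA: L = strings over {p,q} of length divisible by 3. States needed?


Track length mod 3: states 0..2, accept at 0
Minimal DFA: 3 states


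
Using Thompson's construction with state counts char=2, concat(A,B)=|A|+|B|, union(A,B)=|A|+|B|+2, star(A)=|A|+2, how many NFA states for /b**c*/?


Syntax tree has 2 char leaf(s), 0 union(s), 3 star(s)
chars contribute 2×2 = 4; each union adds +2; each star adds +2
Total: 4 + 0 + 6 = 10 states


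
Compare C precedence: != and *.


'*' is multiplicative (level 10); '!=' is equality (level 6)
Higher level binds tighter
'*' has higher precedence than '!='


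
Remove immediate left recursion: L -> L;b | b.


Left-recursive alternatives: L;b; non-recursive: b
Introduce L': L -> bL', L' -> ;bL' | ε


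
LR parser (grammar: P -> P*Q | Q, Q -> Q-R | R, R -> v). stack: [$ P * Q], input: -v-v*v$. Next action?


'-' can extend Q; shift to build Q -> Q-R
Action: shift


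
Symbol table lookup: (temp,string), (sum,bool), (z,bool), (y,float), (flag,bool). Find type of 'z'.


Lookup 'z' → type bool


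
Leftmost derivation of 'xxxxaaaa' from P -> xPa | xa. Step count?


Derivation: P => xPa => xxPaa => xxxPaaa => xxxxaaaa
Steps: 4


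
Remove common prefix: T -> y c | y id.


Common prefix: 'y'
Factored: T -> y T', T' -> c | id


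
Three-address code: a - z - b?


Break into single-operator statements:
t1 = a - z
t2 = t1 - b


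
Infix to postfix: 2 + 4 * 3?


* has higher precedence, evaluate 4*3 first
Postfix: 2 4 3 * +


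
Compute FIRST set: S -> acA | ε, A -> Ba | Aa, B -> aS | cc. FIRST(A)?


Per alternative of A: FIRST(Ba) = {a, c}; FIRST(Aa) = {a, c}
FIRST(A) = {a, c}


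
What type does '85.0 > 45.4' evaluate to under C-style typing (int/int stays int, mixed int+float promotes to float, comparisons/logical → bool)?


Operand types: float > float
Rule: comparison yields bool
Result type: bool


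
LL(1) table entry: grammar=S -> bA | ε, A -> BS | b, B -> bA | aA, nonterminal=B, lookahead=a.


For [B, a]: 'a' ∈ FIRST(aA)
Entry: B -> aA


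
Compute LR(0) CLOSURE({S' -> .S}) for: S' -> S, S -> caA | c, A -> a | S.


Start: S' -> .S
For each item with dot before a nonterminal B, add B -> .γ for every B-production
Closure: [S' -> .S, S -> .caA, S -> .c]


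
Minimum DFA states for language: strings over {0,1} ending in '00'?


Track the longest suffix of input matching a prefix of '00': 3 classes (prefixes of length 0..2)
Minimal DFA: 3 states


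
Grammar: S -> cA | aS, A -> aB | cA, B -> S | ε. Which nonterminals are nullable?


A nonterminal is nullable iff some alternative derives ε (directly, or every symbol in it is nullable)
Nullable: {B}


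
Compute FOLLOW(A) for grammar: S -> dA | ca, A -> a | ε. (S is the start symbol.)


$ ∈ FOLLOW(S). For each A -> αBβ: add FIRST(β)\{ε} to FOLLOW(B); if β nullable, add FOLLOW(A).
FOLLOW(A) = {$}


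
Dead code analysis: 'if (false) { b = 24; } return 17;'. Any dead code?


condition is constant false, so the whole block is unreachable
Dead: 'if (false) { b = 24; }'


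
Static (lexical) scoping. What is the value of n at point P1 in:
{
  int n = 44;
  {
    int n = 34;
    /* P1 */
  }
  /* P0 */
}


n declared in the same block as P1
n = 34


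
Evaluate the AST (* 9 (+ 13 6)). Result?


Evaluate inner: (+ 13 6) = 19
Evaluate root: (* 9 19) = 171
Result: 171


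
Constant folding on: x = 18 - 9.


18 - 9 = 9 at compile time
Optimized: x = 9


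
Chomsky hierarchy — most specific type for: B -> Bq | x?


Left-linear: every RHS is a terminal or one nonterminal followed by a terminal
Classification: Type 3 (Regular)


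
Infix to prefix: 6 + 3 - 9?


left-to-right (same/higher precedence on left): tree is (- (+ 6 3) 9)
Prefix: - + 6 3 9


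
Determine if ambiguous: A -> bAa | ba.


balanced b^n…a^n: each string has a unique parse
Unambiguous


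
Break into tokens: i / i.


Scan left to right, longest-match per lexeme
Tokens: ID(i), OP(/), ID(i)


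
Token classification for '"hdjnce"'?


Pattern: double-quoted sequence
Type: STRING_LITERAL


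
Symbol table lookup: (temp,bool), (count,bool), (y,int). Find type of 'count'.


Lookup 'count' → type bool


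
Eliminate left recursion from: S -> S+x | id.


Left-recursive alternatives: S+x; non-recursive: id
Introduce S': S -> idS', S' -> +xS' | ε


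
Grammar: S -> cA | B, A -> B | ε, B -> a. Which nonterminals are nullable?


A nonterminal is nullable iff some alternative derives ε (directly, or every symbol in it is nullable)
Nullable: {A}


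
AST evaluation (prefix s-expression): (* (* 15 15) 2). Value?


Evaluate inner: (* 15 15) = 225
Evaluate root: (* 225 2) = 450
Result: 450


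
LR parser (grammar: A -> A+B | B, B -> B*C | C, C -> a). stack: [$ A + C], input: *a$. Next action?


'C' (not preceded by B*) is the handle for B -> C
Action: reduce (B -> C)


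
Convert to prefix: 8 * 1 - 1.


left-to-right (same/higher precedence on left): tree is (- (* 8 1) 1)
Prefix: - * 8 1 1


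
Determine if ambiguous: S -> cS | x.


right-linear, alternatives start with distinct terminals 'c' vs 'x': unique leftmost derivation
Unambiguous


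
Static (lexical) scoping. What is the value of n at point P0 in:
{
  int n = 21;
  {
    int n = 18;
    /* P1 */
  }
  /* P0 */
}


n declared in the same block as P0
n = 21


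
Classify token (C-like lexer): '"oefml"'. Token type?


Pattern: double-quoted sequence
Type: STRING_LITERAL


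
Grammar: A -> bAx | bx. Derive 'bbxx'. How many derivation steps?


Derivation: A => bAx => bbxx
Steps: 2


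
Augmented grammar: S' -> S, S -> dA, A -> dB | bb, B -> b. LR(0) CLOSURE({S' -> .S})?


Start: S' -> .S
For each item with dot before a nonterminal B, add B -> .γ for every B-production
Closure: [S' -> .S, S -> .dA]


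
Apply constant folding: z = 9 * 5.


9 * 5 = 45 at compile time
Optimized: z = 45


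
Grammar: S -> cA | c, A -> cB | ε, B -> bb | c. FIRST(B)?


Per alternative of B: FIRST(bb) = {b}; FIRST(c) = {c}
FIRST(B) = {b, c}


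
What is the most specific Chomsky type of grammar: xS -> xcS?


LHS has context (more than one symbol) and |LHS| ≤ |RHS|
Classification: Type 1 (Context-Sensitive)


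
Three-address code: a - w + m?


Break into single-operator statements:
t1 = a - w
t2 = t1 + m


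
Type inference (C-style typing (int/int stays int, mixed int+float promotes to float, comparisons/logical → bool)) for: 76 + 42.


Operand types: int + int
Rule: mixed int/float promotes to float; int/int stays int
Result type: int


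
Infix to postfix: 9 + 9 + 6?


Left to right (same or higher precedence on left)
Postfix: 9 9 + 6 +


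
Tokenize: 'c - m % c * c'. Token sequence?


Scan left to right, longest-match per lexeme
Tokens: ID(c), OP(-), ID(m), OP(%), ID(c), OP(*), ID(c)


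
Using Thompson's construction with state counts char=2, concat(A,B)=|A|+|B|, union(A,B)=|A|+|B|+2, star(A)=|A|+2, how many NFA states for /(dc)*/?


Syntax tree has 2 char leaf(s), 0 union(s), 1 star(s)
chars contribute 2×2 = 4; each union adds +2; each star adds +2
Total: 4 + 0 + 2 = 6 states


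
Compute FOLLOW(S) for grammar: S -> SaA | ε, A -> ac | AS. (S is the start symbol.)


$ ∈ FOLLOW(S). For each A -> αBβ: add FIRST(β)\{ε} to FOLLOW(B); if β nullable, add FOLLOW(A).
FOLLOW(S) = {$, a}


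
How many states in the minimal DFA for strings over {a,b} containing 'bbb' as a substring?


KMP-style automaton: 3 progress states + 1 absorbing accept = 4
Minimal DFA: 4 states


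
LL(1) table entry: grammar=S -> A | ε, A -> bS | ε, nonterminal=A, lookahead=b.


For [A, b]: 'b' ∈ FIRST(bS)
Entry: A -> bS


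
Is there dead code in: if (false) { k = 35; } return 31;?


condition is constant false, so the whole block is unreachable
Dead: 'if (false) { k = 35; }'


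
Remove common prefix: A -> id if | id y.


Common prefix: 'id'
Factored: A -> id A', A' -> if | y


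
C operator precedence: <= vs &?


'<=' is relational (level 7); '&' is bitwise AND (level 5)
Higher level binds tighter
'<=' has higher precedence than '&'


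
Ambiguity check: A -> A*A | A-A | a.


'a*a-a' has two parse trees (no precedence encoded between * and -)
Ambiguous


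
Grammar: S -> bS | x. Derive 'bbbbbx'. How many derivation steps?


Derivation: S => bS => bbS => bbbS => bbbbS => bbbbbS => bbbbbx
Steps: 6


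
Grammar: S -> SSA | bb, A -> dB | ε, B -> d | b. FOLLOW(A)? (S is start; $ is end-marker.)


$ ∈ FOLLOW(S). For each A -> αBβ: add FIRST(β)\{ε} to FOLLOW(B); if β nullable, add FOLLOW(A).
FOLLOW(A) = {$, b, d}


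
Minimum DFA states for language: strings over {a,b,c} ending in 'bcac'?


Track the longest suffix of input matching a prefix of 'bcac': 5 classes (prefixes of length 0..4)
Minimal DFA: 5 states


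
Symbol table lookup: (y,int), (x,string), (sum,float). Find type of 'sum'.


Lookup 'sum' → type float


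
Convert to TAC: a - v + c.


Break into single-operator statements:
t1 = a - v
t2 = t1 + c


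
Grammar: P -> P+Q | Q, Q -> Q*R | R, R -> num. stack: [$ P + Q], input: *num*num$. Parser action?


'*' can extend Q; shift to build Q -> Q*R
Action: shift


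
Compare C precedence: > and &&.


'>' is relational (level 7); '&&' is logical AND (level 2)
Higher level binds tighter
'>' has higher precedence than '&&'


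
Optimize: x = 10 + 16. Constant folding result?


10 + 16 = 26 at compile time
Optimized: x = 26


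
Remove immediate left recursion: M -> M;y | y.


Left-recursive alternatives: M;y; non-recursive: y
Introduce M': M -> yM', M' -> ;yM' | ε


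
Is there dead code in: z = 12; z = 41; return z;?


first assignment to z is overwritten before any read
Dead: 'z = 12'


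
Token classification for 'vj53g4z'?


Pattern: letter/underscore followed by alphanumerics, not a keyword
Type: IDENTIFIER


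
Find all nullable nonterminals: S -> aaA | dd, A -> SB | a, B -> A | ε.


A nonterminal is nullable iff some alternative derives ε (directly, or every symbol in it is nullable)
Nullable: {B}


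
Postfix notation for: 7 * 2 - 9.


Left to right (same or higher precedence on left)
Postfix: 7 2 * 9 -


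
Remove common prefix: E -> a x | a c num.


Common prefix: 'a'
Factored: E -> a E', E' -> x | c num


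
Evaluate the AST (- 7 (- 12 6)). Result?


Evaluate inner: (- 12 6) = 6
Evaluate root: (- 7 6) = 1
Result: 1


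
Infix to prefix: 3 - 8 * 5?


'*' binds tighter: tree is (- 3 (* 8 5))
Prefix: - 3 * 8 5


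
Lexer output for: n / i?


Scan left to right, longest-match per lexeme
Tokens: ID(n), OP(/), ID(i)


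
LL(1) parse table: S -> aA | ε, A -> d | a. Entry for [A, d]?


For [A, d]: 'd' ∈ FIRST(d)
Entry: A -> d


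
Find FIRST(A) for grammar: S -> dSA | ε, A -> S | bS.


Per alternative of A: FIRST(S) = {d, ε}; FIRST(bS) = {b}
FIRST(A) = {b, d, ε}


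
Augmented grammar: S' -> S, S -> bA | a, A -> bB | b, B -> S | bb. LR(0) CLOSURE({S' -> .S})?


Start: S' -> .S
For each item with dot before a nonterminal B, add B -> .γ for every B-production
Closure: [S' -> .S, S -> .bA, S -> .a]


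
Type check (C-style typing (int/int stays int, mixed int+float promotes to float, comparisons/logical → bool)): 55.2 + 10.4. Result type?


Operand types: float + float
Rule: mixed int/float promotes to float; int/int stays int
Result type: float


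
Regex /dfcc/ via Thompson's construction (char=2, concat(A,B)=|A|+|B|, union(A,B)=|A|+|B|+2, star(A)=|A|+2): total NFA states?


Syntax tree has 4 char leaf(s), 0 union(s), 0 star(s)
chars contribute 4×2 = 8; each union adds +2; each star adds +2
Total: 8 + 0 + 0 = 8 states


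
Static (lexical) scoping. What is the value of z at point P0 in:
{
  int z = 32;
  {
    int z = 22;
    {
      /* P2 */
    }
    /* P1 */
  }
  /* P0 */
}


z declared in the same block as P0
z = 32


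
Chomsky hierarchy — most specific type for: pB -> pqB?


LHS has context (more than one symbol) and |LHS| ≤ |RHS|
Classification: Type 1 (Context-Sensitive)


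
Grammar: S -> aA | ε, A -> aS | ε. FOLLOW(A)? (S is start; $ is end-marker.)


$ ∈ FOLLOW(S). For each A -> αBβ: add FIRST(β)\{ε} to FOLLOW(B); if β nullable, add FOLLOW(A).
FOLLOW(A) = {$}


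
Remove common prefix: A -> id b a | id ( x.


Common prefix: 'id'
Factored: A -> id A', A' -> b a | ( x


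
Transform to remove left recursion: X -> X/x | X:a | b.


Left-recursive alternatives: X/x, X:a; non-recursive: b
Introduce X': X -> bX', X' -> /xX' | :aX' | ε


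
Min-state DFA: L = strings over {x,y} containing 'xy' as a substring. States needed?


KMP-style automaton: 2 progress states + 1 absorbing accept = 3
Minimal DFA: 3 states


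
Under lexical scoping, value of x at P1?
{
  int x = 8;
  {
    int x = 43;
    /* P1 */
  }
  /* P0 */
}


x declared in the same block as P1
x = 43


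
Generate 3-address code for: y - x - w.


Break into single-operator statements:
t1 = y - x
t2 = t1 - w


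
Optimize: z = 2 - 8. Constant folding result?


2 - 8 = -6 at compile time
Optimized: z = -6


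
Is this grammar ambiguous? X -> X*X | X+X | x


'x*x+x' has two parse trees (no precedence encoded between * and +)
Ambiguous


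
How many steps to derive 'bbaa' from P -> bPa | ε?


Derivation: P => bPa => bbPaa => bbaa
Steps: 3


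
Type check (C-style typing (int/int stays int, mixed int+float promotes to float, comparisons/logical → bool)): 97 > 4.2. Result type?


Operand types: int > float
Rule: comparison yields bool
Result type: bool


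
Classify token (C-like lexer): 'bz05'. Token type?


Pattern: letter/underscore followed by alphanumerics, not a keyword
Type: IDENTIFIER


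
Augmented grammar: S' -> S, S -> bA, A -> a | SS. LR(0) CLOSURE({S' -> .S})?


Start: S' -> .S
For each item with dot before a nonterminal B, add B -> .γ for every B-production
Closure: [S' -> .S, S -> .bA]


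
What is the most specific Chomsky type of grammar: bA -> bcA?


LHS has context (more than one symbol) and |LHS| ≤ |RHS|
Classification: Type 1 (Context-Sensitive)


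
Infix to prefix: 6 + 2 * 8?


'*' binds tighter: tree is (+ 6 (* 2 8))
Prefix: + 6 * 2 8


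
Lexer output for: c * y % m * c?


Scan left to right, longest-match per lexeme
Tokens: ID(c), OP(*), ID(y), OP(%), ID(m), OP(*), ID(c)


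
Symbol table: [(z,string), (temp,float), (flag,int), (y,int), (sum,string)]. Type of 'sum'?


Lookup 'sum' → type string


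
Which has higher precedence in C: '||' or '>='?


'>=' is relational (level 7); '||' is logical OR (level 1)
Higher level binds tighter
'>=' has higher precedence than '||'


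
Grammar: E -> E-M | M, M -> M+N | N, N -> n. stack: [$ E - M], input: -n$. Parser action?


handle 'E-M' on top; lookahead ∈ FOLLOW(E) = {-, $}
Action: reduce (E -> E-M)


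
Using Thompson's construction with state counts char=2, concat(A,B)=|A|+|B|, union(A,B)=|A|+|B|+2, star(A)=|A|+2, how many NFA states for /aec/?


Syntax tree has 3 char leaf(s), 0 union(s), 0 star(s)
chars contribute 3×2 = 6; each union adds +2; each star adds +2
Total: 6 + 0 + 0 = 6 states


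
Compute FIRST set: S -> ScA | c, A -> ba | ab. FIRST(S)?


Per alternative of S: FIRST(ScA) = {c}; FIRST(c) = {c}
FIRST(S) = {c}


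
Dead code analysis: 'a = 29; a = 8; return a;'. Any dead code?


first assignment to a is overwritten before any read
Dead: 'a = 29'


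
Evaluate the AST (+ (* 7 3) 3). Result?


Evaluate inner: (* 7 3) = 21
Evaluate root: (+ 21 3) = 24
Result: 24


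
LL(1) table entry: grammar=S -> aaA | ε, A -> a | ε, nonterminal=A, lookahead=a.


For [A, a]: 'a' ∈ FIRST(a)
Entry: A -> a


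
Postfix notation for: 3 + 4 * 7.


* has higher precedence, evaluate 4*7 first
Postfix: 3 4 7 * +


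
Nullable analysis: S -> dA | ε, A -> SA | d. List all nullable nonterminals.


A nonterminal is nullable iff some alternative derives ε (directly, or every symbol in it is nullable)
Nullable: {S}


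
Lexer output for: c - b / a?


Scan left to right, longest-match per lexeme
Tokens: ID(c), OP(-), ID(b), OP(/), ID(a)


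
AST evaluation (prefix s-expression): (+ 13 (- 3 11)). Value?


Evaluate inner: (- 3 11) = -8
Evaluate root: (+ 13 -8) = 5
Result: 5


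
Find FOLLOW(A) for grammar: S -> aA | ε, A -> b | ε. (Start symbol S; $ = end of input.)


$ ∈ FOLLOW(S). For each A -> αBβ: add FIRST(β)\{ε} to FOLLOW(B); if β nullable, add FOLLOW(A).
FOLLOW(A) = {$}


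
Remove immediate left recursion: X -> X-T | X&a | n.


Left-recursive alternatives: X-T, X&a; non-recursive: n
Introduce X': X -> nX', X' -> -TX' | &aX' | ε


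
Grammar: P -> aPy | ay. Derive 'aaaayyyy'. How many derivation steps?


Derivation: P => aPy => aaPyy => aaaPyyy => aaaayyyy
Steps: 4


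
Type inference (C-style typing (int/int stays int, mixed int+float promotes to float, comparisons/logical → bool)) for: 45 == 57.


Operand types: int == int
Rule: comparison yields bool
Result type: bool


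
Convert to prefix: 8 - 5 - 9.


left-to-right (same/higher precedence on left): tree is (- (- 8 5) 9)
Prefix: - - 8 5 9


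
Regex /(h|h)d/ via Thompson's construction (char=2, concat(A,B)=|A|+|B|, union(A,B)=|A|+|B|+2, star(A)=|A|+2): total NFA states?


Syntax tree has 3 char leaf(s), 1 union(s), 0 star(s)
chars contribute 3×2 = 6; each union adds +2; each star adds +2
Total: 6 + 2 + 0 = 8 states


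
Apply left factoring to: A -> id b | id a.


Common prefix: 'id'
Factored: A -> id A', A' -> b | a


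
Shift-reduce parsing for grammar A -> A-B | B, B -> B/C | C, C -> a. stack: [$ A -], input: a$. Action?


no handle ('A-' is not any RHS); shift 'a'
Action: shift


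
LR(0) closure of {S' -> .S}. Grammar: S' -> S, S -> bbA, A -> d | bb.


Start: S' -> .S
For each item with dot before a nonterminal B, add B -> .γ for every B-production
Closure: [S' -> .S, S -> .bbA]


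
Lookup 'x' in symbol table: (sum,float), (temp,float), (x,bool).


Lookup 'x' → type bool


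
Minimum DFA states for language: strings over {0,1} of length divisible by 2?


Track length mod 2: states 0..1, accept at 0
Minimal DFA: 2 states


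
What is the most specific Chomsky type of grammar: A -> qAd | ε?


Single nonterminal LHS, but q^n d^n is not regular
Classification: Type 2 (Context-Free)


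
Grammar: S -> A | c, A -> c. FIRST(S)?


Per alternative of S: FIRST(A) = {c}; FIRST(c) = {c}
FIRST(S) = {c}


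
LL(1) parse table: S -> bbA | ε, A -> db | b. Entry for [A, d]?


For [A, d]: 'd' ∈ FIRST(db)
Entry: A -> db


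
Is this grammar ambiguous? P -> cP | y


right-linear, alternatives start with distinct terminals 'c' vs 'y': unique leftmost derivation
Unambiguous


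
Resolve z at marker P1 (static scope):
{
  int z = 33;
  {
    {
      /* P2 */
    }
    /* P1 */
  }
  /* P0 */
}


P1's block does not declare z; resolves to the enclosing declaration at depth 0
z = 33


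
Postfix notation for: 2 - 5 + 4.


Left to right (same or higher precedence on left)
Postfix: 2 5 - 4 +


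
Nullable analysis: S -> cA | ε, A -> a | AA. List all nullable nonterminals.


A nonterminal is nullable iff some alternative derives ε (directly, or every symbol in it is nullable)
Nullable: {S}


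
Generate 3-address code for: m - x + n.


Break into single-operator statements:
t1 = m - x
t2 = t1 + n


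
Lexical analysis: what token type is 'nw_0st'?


Pattern: letter/underscore followed by alphanumerics, not a keyword
Type: IDENTIFIER


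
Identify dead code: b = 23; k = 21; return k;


b is assigned but never read
Dead: 'b = 23'


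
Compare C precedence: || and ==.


'==' is equality (level 6); '||' is logical OR (level 1)
Higher level binds tighter
'==' has higher precedence than '||'


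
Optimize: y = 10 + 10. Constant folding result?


10 + 10 = 20 at compile time
Optimized: y = 20


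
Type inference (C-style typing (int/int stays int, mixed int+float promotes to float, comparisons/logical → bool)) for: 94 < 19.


Operand types: int < int
Rule: comparison yields bool
Result type: bool


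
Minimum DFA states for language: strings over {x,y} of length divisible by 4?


Track length mod 4: states 0..3, accept at 0
Minimal DFA: 4 states


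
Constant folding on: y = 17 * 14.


17 * 14 = 238 at compile time
Optimized: y = 238


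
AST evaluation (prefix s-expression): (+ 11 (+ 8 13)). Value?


Evaluate inner: (+ 8 13) = 21
Evaluate root: (+ 11 21) = 32
Result: 32


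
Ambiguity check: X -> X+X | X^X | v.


'v+v^v' has two parse trees (no precedence encoded between + and ^)
Ambiguous


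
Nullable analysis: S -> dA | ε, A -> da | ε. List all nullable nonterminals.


A nonterminal is nullable iff some alternative derives ε (directly, or every symbol in it is nullable)
Nullable: {A, S}


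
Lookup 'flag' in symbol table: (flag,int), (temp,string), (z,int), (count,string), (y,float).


Lookup 'flag' → type int


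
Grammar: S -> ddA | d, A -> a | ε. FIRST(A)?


Per alternative of A: FIRST(a) = {a}; FIRST(ε) = {ε}
FIRST(A) = {a, ε}


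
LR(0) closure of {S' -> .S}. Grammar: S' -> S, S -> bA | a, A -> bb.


Start: S' -> .S
For each item with dot before a nonterminal B, add B -> .γ for every B-production
Closure: [S' -> .S, S -> .bA, S -> .a]


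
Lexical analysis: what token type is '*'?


Pattern: operator symbol
Type: OPERATOR


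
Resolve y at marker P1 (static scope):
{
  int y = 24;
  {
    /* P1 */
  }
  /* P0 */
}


P1's block does not declare y; resolves to the enclosing declaration at depth 0
y = 24


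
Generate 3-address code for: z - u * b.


Break into single-operator statements:
t1 = u * b
t2 = z - t1


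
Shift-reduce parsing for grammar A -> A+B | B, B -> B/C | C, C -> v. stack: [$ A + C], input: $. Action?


'C' (not preceded by B/) is the handle for B -> C
Action: reduce (B -> C)


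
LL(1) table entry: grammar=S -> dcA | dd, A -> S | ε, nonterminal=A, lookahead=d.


For [A, d]: 'd' ∈ FIRST(S)
Entry: A -> S


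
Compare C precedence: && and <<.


'<<' is shift (level 8); '&&' is logical AND (level 2)
Higher level binds tighter
'<<' has higher precedence than '&&'


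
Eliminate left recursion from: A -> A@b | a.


Left-recursive alternatives: A@b; non-recursive: a
Introduce A': A -> aA', A' -> @bA' | ε


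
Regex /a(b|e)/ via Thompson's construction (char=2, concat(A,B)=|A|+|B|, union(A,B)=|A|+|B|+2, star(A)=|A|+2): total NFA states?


Syntax tree has 3 char leaf(s), 1 union(s), 0 star(s)
chars contribute 3×2 = 6; each union adds +2; each star adds +2
Total: 6 + 2 + 0 = 8 states


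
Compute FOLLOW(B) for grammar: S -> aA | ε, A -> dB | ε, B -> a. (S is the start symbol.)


$ ∈ FOLLOW(S). For each A -> αBβ: add FIRST(β)\{ε} to FOLLOW(B); if β nullable, add FOLLOW(A).
FOLLOW(B) = {$}


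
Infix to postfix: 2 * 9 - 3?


Left to right (same or higher precedence on left)
Postfix: 2 9 * 3 -


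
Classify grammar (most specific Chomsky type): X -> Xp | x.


Left-linear: every RHS is a terminal or one nonterminal followed by a terminal
Classification: Type 3 (Regular)


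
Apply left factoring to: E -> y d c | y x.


Common prefix: 'y'
Factored: E -> y E', E' -> d c | x


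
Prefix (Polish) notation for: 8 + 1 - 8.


left-to-right (same/higher precedence on left): tree is (- (+ 8 1) 8)
Prefix: - + 8 1 8


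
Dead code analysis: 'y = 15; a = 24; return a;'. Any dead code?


y is assigned but never read
Dead: 'y = 15'


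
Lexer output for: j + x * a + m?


Scan left to right, longest-match per lexeme
Tokens: ID(j), OP(+), ID(x), OP(*), ID(a), OP(+), ID(m)


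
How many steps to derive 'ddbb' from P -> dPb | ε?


Derivation: P => dPb => ddPbb => ddbb
Steps: 3


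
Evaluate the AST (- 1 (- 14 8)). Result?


Evaluate inner: (- 14 8) = 6
Evaluate root: (- 1 6) = -5
Result: -5


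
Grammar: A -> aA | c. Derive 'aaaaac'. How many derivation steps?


Derivation: A => aA => aaA => aaaA => aaaaA => aaaaaA => aaaaac
Steps: 6


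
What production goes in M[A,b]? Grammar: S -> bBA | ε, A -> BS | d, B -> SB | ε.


For [A, b]: 'b' ∈ FIRST(BS)
Entry: A -> BS


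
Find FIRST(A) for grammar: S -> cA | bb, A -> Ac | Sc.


Per alternative of A: FIRST(Ac) = {b, c}; FIRST(Sc) = {b, c}
FIRST(A) = {b, c}


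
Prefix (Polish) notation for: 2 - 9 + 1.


left-to-right (same/higher precedence on left): tree is (+ (- 2 9) 1)
Prefix: + - 2 9 1


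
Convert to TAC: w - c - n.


Break into single-operator statements:
t1 = w - c
t2 = t1 - n


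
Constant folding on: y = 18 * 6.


18 * 6 = 108 at compile time
Optimized: y = 108


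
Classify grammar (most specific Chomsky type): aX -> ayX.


LHS has context (more than one symbol) and |LHS| ≤ |RHS|
Classification: Type 1 (Context-Sensitive)


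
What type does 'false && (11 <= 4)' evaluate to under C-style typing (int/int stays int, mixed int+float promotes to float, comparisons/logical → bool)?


Operand types: bool && bool
Rule: logical operators take bool operands and yield bool
Result type: bool


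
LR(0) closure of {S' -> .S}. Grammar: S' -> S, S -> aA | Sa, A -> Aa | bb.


Start: S' -> .S
For each item with dot before a nonterminal B, add B -> .γ for every B-production
Closure: [S' -> .S, S -> .aA, S -> .Sa]


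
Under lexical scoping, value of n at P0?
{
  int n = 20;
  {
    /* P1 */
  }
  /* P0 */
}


n declared in the same block as P0
n = 20


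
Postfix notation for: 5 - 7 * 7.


* has higher precedence, evaluate 7*7 first
Postfix: 5 7 7 * -


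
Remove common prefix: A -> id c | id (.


Common prefix: 'id'
Factored: A -> id A', A' -> c | (


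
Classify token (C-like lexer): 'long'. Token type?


Pattern: reserved word
Type: KEYWORD


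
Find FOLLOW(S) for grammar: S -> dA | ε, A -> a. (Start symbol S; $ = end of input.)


$ ∈ FOLLOW(S). For each A -> αBβ: add FIRST(β)\{ε} to FOLLOW(B); if β nullable, add FOLLOW(A).
FOLLOW(S) = {$}


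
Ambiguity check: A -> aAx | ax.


balanced a^n…x^n: each string has a unique parse
Unambiguous


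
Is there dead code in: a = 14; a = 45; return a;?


first assignment to a is overwritten before any read
Dead: 'a = 14'


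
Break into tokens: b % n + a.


Scan left to right, longest-match per lexeme
Tokens: ID(b), OP(%), ID(n), OP(+), ID(a)


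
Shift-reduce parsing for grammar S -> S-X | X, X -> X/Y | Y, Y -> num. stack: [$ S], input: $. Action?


start symbol S on stack, input exhausted
Action: accept


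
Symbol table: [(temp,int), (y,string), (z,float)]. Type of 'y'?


Lookup 'y' → type string


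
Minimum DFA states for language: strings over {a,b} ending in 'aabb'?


Track the longest suffix of input matching a prefix of 'aabb': 5 classes (prefixes of length 0..4)
Minimal DFA: 5 states


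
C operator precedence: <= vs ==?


'<=' is relational (level 7); '==' is equality (level 6)
Higher level binds tighter
'<=' has higher precedence than '=='


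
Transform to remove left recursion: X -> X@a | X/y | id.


Left-recursive alternatives: X@a, X/y; non-recursive: id
Introduce X': X -> idX', X' -> @aX' | /yX' | ε


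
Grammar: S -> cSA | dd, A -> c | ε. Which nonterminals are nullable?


A nonterminal is nullable iff some alternative derives ε (directly, or every symbol in it is nullable)
Nullable: {A}


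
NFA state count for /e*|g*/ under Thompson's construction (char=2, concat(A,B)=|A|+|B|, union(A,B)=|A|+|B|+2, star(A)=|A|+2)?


Syntax tree has 2 char leaf(s), 1 union(s), 2 star(s)
chars contribute 2×2 = 4; each union adds +2; each star adds +2
Total: 4 + 2 + 4 = 10 states


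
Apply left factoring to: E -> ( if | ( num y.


Common prefix: '('
Factored: E -> ( E', E' -> if | num y


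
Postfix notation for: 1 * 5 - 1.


Left to right (same or higher precedence on left)
Postfix: 1 5 * 1 -


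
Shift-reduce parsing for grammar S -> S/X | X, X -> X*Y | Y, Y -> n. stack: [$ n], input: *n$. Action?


'n' on top is the handle for Y -> n
Action: reduce (Y -> n)


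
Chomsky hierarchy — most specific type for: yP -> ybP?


LHS has context (more than one symbol) and |LHS| ≤ |RHS|
Classification: Type 1 (Context-Sensitive)


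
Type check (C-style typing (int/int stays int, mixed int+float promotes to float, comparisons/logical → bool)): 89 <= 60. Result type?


Operand types: int <= int
Rule: comparison yields bool
Result type: bool


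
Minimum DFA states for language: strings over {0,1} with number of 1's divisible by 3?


Track (count of 1) mod 3: states 0..2, accept at 0
Minimal DFA: 3 states


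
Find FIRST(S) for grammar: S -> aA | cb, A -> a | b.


Per alternative of S: FIRST(aA) = {a}; FIRST(cb) = {c}
FIRST(S) = {a, c}


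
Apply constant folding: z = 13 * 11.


13 * 11 = 143 at compile time
Optimized: z = 143


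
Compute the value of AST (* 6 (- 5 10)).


Evaluate inner: (- 5 10) = -5
Evaluate root: (* 6 -5) = -30
Result: -30


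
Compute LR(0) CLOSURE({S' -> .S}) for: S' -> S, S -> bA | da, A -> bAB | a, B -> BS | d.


Start: S' -> .S
For each item with dot before a nonterminal B, add B -> .γ for every B-production
Closure: [S' -> .S, S -> .bA, S -> .da]


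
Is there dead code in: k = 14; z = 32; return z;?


k is assigned but never read
Dead: 'k = 14'


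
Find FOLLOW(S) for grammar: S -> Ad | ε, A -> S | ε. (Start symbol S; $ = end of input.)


$ ∈ FOLLOW(S). For each A -> αBβ: add FIRST(β)\{ε} to FOLLOW(B); if β nullable, add FOLLOW(A).
FOLLOW(S) = {$, d}


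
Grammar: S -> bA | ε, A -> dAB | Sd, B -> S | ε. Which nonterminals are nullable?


A nonterminal is nullable iff some alternative derives ε (directly, or every symbol in it is nullable)
Nullable: {B, S}


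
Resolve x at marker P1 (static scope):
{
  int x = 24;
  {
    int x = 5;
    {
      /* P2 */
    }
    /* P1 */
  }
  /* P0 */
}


x declared in the same block as P1
x = 5


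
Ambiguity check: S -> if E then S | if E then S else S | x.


dangling else: 'if E then if E then x else x' parses two ways
Ambiguous


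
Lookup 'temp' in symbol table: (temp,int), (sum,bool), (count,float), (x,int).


Lookup 'temp' → type int


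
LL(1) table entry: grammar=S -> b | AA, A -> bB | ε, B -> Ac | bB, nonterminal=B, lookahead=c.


For [B, c]: 'c' ∈ FIRST(Ac)
Entry: B -> Ac


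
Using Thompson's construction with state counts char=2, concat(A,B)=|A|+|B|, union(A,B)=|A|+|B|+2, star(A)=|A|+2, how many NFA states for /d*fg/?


Syntax tree has 3 char leaf(s), 0 union(s), 1 star(s)
chars contribute 3×2 = 6; each union adds +2; each star adds +2
Total: 6 + 0 + 2 = 8 states


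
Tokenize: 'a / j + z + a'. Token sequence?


Scan left to right, longest-match per lexeme
Tokens: ID(a), OP(/), ID(j), OP(+), ID(z), OP(+), ID(a)


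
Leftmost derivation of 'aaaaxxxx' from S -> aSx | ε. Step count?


Derivation: S => aSx => aaSxx => aaaSxxx => aaaaSxxxx => aaaaxxxx
Steps: 5


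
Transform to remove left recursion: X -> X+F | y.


Left-recursive alternatives: X+F; non-recursive: y
Introduce X': X -> yX', X' -> +FX' | ε


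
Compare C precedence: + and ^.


'+' is additive (level 9); '^' is bitwise XOR (level 4)
Higher level binds tighter
'+' has higher precedence than '^'


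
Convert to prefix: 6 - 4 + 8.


left-to-right (same/higher precedence on left): tree is (+ (- 6 4) 8)
Prefix: + - 6 4 8


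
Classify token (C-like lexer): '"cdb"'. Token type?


Pattern: double-quoted sequence
Type: STRING_LITERAL


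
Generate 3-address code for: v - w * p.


Break into single-operator statements:
t1 = w * p
t2 = v - t1


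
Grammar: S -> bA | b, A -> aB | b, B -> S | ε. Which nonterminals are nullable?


A nonterminal is nullable iff some alternative derives ε (directly, or every symbol in it is nullable)
Nullable: {B}


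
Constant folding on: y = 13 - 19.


13 - 19 = -6 at compile time
Optimized: y = -6


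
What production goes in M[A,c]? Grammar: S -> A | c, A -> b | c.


For [A, c]: 'c' ∈ FIRST(c)
Entry: A -> c


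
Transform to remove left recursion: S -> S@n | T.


Left-recursive alternatives: S@n; non-recursive: T
Introduce S': S -> TS', S' -> @nS' | ε


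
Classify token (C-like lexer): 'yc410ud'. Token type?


Pattern: letter/underscore followed by alphanumerics, not a keyword
Type: IDENTIFIER


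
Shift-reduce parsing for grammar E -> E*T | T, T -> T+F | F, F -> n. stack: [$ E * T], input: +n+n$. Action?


'+' can extend T; shift to build T -> T+F
Action: shift


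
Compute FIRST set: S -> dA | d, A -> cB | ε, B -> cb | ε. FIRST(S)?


Per alternative of S: FIRST(dA) = {d}; FIRST(d) = {d}
FIRST(S) = {d}


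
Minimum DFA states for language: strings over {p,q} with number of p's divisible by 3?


Track (count of p) mod 3: states 0..2, accept at 0
Minimal DFA: 3 states


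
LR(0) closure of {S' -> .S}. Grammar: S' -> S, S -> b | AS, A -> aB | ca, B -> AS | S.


Start: S' -> .S
For each item with dot before a nonterminal B, add B -> .γ for every B-production
Closure: [S' -> .S, S -> .b, S -> .AS, A -> .aB, A -> .ca]


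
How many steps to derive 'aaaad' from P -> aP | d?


Derivation: P => aP => aaP => aaaP => aaaaP => aaaad
Steps: 5


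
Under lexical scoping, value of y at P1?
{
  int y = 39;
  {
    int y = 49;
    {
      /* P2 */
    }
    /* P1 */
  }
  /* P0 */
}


y declared in the same block as P1
y = 49


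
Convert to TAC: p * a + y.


Break into single-operator statements:
t1 = p * a
t2 = t1 + y


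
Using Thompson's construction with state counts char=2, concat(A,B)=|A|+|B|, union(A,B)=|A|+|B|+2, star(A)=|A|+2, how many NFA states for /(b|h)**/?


Syntax tree has 2 char leaf(s), 1 union(s), 2 star(s)
chars contribute 2×2 = 4; each union adds +2; each star adds +2
Total: 4 + 2 + 4 = 10 states


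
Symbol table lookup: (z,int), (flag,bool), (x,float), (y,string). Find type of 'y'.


Lookup 'y' → type string


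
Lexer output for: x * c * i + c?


Scan left to right, longest-match per lexeme
Tokens: ID(x), OP(*), ID(c), OP(*), ID(i), OP(+), ID(c)


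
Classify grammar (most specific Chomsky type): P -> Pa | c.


Left-linear: every RHS is a terminal or one nonterminal followed by a terminal
Classification: Type 3 (Regular)


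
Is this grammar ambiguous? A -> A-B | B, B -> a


precedence layered via separate nonterminal B: deterministic
Unambiguous


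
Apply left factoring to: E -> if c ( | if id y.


Common prefix: 'if'
Factored: E -> if E', E' -> c ( | id y


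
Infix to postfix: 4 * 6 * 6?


Left to right (same or higher precedence on left)
Postfix: 4 6 * 6 *


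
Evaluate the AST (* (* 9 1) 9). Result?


Evaluate inner: (* 9 1) = 9
Evaluate root: (* 9 9) = 81
Result: 81


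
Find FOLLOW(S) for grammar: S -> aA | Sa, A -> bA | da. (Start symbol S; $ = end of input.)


$ ∈ FOLLOW(S). For each A -> αBβ: add FIRST(β)\{ε} to FOLLOW(B); if β nullable, add FOLLOW(A).
FOLLOW(S) = {$, a}


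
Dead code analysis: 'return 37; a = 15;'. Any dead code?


statement follows a return and is unreachable
Dead: 'a = 15'


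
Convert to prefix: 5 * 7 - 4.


left-to-right (same/higher precedence on left): tree is (- (* 5 7) 4)
Prefix: - * 5 7 4


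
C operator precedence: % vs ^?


'%' is multiplicative (level 10); '^' is bitwise XOR (level 4)
Higher level binds tighter
'%' has higher precedence than '^'


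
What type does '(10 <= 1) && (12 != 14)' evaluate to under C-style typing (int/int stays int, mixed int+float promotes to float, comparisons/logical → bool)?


Operand types: bool && bool
Rule: logical operators take bool operands and yield bool
Result type: bool


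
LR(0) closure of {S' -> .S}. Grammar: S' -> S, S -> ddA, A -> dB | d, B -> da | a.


Start: S' -> .S
For each item with dot before a nonterminal B, add B -> .γ for every B-production
Closure: [S' -> .S, S -> .ddA]


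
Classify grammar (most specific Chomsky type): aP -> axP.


LHS has context (more than one symbol) and |LHS| ≤ |RHS|
Classification: Type 1 (Context-Sensitive)


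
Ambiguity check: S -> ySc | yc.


balanced y^n…c^n: each string has a unique parse
Unambiguous


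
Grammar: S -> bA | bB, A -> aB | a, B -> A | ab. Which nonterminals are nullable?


A nonterminal is nullable iff some alternative derives ε (directly, or every symbol in it is nullable)
Nullable: {}
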